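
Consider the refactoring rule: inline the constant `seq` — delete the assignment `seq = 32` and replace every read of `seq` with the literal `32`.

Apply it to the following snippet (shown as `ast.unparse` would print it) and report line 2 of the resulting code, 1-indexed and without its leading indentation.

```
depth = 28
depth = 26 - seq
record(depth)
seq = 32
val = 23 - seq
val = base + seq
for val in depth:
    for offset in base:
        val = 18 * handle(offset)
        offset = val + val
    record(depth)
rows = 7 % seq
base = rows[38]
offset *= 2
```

Transformed code:
depth = 28
depth = 26 - 32
record(depth)
val = 23 - 32
val = base + 32
for val in depth:
    for offset in base:
        val = 18 * handle(offset)
        offset = val + val
    record(depth)
rows = 7 % 32
base = rows[38]
offset *= 2

depth = 26 - 32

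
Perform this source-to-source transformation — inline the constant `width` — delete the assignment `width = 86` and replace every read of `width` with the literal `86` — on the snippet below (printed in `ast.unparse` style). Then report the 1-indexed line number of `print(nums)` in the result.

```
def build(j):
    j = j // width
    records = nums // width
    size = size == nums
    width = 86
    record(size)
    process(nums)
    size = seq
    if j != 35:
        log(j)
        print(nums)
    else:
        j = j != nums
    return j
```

Transformed code:
def build(j):
    j = j // 86
    records = nums // 86
    size = size == nums
    record(size)
    process(nums)
    size = seq
    if j != 35:
        log(j)
        print(nums)
    else:
        j = j != nums
    return j

10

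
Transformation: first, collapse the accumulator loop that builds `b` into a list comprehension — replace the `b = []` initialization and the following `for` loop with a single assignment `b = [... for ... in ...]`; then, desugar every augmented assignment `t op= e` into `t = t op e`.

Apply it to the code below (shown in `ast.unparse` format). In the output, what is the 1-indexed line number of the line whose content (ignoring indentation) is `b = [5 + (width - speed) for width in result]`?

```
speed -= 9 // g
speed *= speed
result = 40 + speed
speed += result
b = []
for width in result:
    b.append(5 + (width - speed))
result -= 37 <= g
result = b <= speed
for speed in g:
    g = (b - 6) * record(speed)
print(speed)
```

Transformed code:
speed = speed - 9 // g
speed = speed * speed
result = 40 + speed
speed = speed + result
b = [5 + (width - speed) for width in result]
result = result - (37 <= g)
result = b <= speed
for speed in g:
    g = (b - 6) * record(speed)
print(speed)

5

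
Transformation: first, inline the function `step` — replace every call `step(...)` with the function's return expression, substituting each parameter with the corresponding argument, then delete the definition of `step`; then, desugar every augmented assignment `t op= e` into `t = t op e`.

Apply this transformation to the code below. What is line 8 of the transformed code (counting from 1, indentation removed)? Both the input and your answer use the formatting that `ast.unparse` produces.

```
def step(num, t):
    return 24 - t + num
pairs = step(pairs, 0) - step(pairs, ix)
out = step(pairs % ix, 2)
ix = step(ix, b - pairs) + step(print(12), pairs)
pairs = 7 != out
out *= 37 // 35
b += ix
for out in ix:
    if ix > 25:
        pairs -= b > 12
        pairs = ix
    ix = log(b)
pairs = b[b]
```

Transformed code:
pairs = 24 - 0 + pairs - (24 - ix + pairs)
out = 24 - 2 + pairs % ix
ix = 24 - (b - pairs) + ix + (24 - pairs + print(12))
pairs = 7 != out
out = out * (37 // 35)
b = b + ix
for out in ix:
    if ix > 25:
        pairs = pairs - (b > 12)
        pairs = ix
    ix = log(b)
pairs = b[b]

if ix > 25:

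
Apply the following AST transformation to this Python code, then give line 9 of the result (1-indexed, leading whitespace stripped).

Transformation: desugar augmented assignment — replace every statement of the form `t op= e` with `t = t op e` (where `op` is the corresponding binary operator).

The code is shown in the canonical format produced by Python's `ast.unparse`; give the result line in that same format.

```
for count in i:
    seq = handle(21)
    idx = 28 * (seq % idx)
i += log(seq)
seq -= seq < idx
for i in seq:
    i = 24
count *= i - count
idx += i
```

Transformed code:
for count in i:
    seq = handle(21)
    idx = 28 * (seq % idx)
i = i + log(seq)
seq = seq - (seq < idx)
for i in seq:
    i = 24
count = count * (i - count)
idx = idx + i

idx = idx + i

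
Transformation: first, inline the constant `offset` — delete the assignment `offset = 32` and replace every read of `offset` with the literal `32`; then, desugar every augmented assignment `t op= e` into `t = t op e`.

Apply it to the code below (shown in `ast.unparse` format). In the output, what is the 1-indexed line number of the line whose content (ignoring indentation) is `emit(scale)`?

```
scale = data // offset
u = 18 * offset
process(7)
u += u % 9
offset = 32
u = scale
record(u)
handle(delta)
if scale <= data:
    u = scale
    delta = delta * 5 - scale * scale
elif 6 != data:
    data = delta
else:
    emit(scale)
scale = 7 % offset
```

Transformed code:
scale = data // 32
u = 18 * 32
process(7)
u = u + u % 9
u = scale
record(u)
handle(delta)
if scale <= data:
    u = scale
    delta = delta * 5 - scale * scale
elif 6 != data:
    data = delta
else:
    emit(scale)
scale = 7 % 32

14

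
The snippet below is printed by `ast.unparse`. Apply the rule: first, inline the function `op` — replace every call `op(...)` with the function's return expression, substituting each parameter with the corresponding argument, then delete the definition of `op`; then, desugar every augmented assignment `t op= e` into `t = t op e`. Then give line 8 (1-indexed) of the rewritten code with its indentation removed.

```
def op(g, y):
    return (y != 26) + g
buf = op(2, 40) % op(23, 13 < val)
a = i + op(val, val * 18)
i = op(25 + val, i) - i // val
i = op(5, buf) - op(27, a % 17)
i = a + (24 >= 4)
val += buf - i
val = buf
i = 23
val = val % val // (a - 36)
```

i = 23

Transformed code:
buf = ((40 != 26) + 2) % (((13 < val) != 26) + 23)
a = i + ((val * 18 != 26) + val)
i = (i != 26) + (25 + val) - i // val
i = (buf != 26) + 5 - ((a % 17 != 26) + 27)
i = a + (24 >= 4)
val = val + (buf - i)
val = buf
i = 23
val = val % val // (a - 36)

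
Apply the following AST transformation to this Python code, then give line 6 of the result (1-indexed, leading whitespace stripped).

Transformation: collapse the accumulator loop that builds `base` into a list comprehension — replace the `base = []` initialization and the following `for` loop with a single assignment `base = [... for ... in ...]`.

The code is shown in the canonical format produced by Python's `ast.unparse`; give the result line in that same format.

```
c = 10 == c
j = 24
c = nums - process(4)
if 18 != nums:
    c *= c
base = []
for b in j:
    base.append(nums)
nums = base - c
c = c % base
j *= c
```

base = [nums for b in j]

Transformed code:
c = 10 == c
j = 24
c = nums - process(4)
if 18 != nums:
    c *= c
base = [nums for b in j]
nums = base - c
c = c % base
j *= c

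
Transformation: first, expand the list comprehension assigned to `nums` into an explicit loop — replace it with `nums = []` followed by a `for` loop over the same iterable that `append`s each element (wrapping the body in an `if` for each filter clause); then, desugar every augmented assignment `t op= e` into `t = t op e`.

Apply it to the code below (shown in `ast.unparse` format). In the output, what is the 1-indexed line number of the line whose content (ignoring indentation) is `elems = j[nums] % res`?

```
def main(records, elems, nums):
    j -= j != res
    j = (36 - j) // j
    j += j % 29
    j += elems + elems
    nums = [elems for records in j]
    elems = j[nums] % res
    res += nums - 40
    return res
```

9

Transformed code:
def main(records, elems, nums):
    j = j - (j != res)
    j = (36 - j) // j
    j = j + j % 29
    j = j + (elems + elems)
    nums = []
    for records in j:
        nums.append(elems)
    elems = j[nums] % res
    res = res + (nums - 40)
    return res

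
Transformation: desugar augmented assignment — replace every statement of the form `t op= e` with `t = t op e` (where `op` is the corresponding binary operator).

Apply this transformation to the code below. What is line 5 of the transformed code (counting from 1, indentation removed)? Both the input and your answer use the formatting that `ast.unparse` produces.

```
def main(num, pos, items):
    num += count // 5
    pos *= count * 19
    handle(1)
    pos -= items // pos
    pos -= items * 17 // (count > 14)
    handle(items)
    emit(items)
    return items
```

pos = pos - items // pos

Transformed code:
def main(num, pos, items):
    num = num + count // 5
    pos = pos * (count * 19)
    handle(1)
    pos = pos - items // pos
    pos = pos - items * 17 // (count > 14)
    handle(items)
    emit(items)
    return items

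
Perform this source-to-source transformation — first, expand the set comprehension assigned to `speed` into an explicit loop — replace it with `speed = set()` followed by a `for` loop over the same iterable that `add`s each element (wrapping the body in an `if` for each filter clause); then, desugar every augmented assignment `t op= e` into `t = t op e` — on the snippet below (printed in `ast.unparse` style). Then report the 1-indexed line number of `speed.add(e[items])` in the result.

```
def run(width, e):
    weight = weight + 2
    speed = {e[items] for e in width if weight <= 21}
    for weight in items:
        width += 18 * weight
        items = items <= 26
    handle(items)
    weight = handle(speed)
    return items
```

6

Transformed code:
def run(width, e):
    weight = weight + 2
    speed = set()
    for e in width:
        if weight <= 21:
            speed.add(e[items])
    for weight in items:
        width = width + 18 * weight
        items = items <= 26
    handle(items)
    weight = handle(speed)
    return items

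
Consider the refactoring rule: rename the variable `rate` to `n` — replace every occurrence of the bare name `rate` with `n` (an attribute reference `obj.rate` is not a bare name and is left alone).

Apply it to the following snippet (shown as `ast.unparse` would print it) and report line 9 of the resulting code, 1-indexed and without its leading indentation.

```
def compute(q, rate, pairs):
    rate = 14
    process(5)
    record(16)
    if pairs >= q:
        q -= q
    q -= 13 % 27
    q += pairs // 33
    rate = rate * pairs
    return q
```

n = n * pairs

Transformed code:
def compute(q, n, pairs):
    n = 14
    process(5)
    record(16)
    if pairs >= q:
        q -= q
    q -= 13 % 27
    q += pairs // 33
    n = n * pairs
    return q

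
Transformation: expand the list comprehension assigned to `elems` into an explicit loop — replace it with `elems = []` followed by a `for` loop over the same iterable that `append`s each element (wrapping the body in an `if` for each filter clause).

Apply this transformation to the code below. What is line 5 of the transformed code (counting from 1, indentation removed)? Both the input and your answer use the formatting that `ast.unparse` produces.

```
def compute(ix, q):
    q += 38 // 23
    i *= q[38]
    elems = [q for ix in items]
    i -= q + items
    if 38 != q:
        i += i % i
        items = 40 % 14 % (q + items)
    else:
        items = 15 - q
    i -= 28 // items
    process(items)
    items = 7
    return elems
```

for ix in items:

Transformed code:
def compute(ix, q):
    q += 38 // 23
    i *= q[38]
    elems = []
    for ix in items:
        elems.append(q)
    i -= q + items
    if 38 != q:
        i += i % i
        items = 40 % 14 % (q + items)
    else:
        items = 15 - q
    i -= 28 // items
    process(items)
    items = 7
    return elems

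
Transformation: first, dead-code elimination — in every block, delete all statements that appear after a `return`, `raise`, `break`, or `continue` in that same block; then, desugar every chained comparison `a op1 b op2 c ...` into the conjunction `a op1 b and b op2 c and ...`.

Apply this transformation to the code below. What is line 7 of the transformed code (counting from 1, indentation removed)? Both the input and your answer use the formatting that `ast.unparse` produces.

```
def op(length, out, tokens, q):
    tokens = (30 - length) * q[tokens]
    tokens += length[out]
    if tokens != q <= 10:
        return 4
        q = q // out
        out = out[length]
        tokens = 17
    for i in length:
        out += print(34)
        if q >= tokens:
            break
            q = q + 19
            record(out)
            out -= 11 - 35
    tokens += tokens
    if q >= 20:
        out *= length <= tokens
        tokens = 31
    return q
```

out += print(34)

Transformed code:
def op(length, out, tokens, q):
    tokens = (30 - length) * q[tokens]
    tokens += length[out]
    if tokens != q and q <= 10:
        return 4
    for i in length:
        out += print(34)
        if q >= tokens:
            break
    tokens += tokens
    if q >= 20:
        out *= length <= tokens
        tokens = 31
    return q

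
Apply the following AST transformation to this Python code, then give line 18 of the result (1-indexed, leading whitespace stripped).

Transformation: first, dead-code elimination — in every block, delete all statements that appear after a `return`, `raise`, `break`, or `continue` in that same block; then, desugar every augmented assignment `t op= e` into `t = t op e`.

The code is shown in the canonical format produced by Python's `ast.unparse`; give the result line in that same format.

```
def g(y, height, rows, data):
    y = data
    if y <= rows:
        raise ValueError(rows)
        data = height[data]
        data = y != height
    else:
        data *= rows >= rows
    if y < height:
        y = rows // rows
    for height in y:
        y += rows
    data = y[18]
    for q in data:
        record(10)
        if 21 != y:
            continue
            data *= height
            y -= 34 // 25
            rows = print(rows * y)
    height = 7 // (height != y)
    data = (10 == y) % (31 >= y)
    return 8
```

Transformed code:
def g(y, height, rows, data):
    y = data
    if y <= rows:
        raise ValueError(rows)
    else:
        data = data * (rows >= rows)
    if y < height:
        y = rows // rows
    for height in y:
        y = y + rows
    data = y[18]
    for q in data:
        record(10)
        if 21 != y:
            continue
    height = 7 // (height != y)
    data = (10 == y) % (31 >= y)
    return 8

return 8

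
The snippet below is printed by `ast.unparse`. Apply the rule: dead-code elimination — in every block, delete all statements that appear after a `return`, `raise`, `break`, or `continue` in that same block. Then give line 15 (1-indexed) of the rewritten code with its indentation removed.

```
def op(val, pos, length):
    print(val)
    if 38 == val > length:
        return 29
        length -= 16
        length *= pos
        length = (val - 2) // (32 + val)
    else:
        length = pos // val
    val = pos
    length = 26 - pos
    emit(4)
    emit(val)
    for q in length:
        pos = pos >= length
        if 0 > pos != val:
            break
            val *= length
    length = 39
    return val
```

length = 39

Transformed code:
def op(val, pos, length):
    print(val)
    if 38 == val > length:
        return 29
    else:
        length = pos // val
    val = pos
    length = 26 - pos
    emit(4)
    emit(val)
    for q in length:
        pos = pos >= length
        if 0 > pos != val:
            break
    length = 39
    return val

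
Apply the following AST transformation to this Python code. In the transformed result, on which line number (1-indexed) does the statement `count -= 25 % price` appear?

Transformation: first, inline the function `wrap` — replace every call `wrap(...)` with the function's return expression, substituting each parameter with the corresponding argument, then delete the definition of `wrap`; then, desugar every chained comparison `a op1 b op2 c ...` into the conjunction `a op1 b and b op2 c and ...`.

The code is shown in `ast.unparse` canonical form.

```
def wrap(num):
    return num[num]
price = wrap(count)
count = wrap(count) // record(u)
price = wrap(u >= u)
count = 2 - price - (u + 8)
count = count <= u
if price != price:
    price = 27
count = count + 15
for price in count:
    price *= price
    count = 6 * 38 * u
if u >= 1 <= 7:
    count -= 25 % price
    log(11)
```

Transformed code:
price = count[count]
count = count[count] // record(u)
price = (u >= u)[u >= u]
count = 2 - price - (u + 8)
count = count <= u
if price != price:
    price = 27
count = count + 15
for price in count:
    price *= price
    count = 6 * 38 * u
if u >= 1 and 1 <= 7:
    count -= 25 % price
    log(11)

13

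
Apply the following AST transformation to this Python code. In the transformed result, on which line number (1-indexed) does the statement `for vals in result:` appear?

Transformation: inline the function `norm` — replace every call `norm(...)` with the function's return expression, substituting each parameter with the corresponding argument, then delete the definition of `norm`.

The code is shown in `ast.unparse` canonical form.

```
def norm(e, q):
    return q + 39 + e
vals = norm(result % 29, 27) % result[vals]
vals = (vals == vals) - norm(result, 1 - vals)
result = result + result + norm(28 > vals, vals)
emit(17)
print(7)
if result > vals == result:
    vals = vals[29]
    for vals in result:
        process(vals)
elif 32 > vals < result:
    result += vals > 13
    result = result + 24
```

Transformed code:
vals = (27 + 39 + result % 29) % result[vals]
vals = (vals == vals) - (1 - vals + 39 + result)
result = result + result + (vals + 39 + (28 > vals))
emit(17)
print(7)
if result > vals == result:
    vals = vals[29]
    for vals in result:
        process(vals)
elif 32 > vals < result:
    result += vals > 13
    result = result + 24

8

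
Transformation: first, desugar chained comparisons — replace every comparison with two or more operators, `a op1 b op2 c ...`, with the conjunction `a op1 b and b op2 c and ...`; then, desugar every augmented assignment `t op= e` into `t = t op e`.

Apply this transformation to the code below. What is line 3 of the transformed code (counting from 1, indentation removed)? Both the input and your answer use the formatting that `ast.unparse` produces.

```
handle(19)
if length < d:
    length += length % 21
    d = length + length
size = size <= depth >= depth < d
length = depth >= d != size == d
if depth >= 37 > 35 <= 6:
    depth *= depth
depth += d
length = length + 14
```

Transformed code:
handle(19)
if length < d:
    length = length + length % 21
    d = length + length
size = size <= depth and depth >= depth and (depth < d)
length = depth >= d and d != size and (size == d)
if depth >= 37 and 37 > 35 and (35 <= 6):
    depth = depth * depth
depth = depth + d
length = length + 14

length = length + length % 21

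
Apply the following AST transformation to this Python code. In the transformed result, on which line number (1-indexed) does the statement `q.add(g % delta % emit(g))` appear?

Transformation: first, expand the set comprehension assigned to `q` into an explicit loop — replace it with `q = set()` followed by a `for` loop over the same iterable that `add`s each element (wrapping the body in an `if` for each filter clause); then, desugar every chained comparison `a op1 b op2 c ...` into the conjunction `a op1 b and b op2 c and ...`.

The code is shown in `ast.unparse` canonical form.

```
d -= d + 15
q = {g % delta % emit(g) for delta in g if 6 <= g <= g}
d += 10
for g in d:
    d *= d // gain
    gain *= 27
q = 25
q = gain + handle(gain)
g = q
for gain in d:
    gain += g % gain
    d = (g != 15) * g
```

5

Transformed code:
d -= d + 15
q = set()
for delta in g:
    if 6 <= g and g <= g:
        q.add(g % delta % emit(g))
d += 10
for g in d:
    d *= d // gain
    gain *= 27
q = 25
q = gain + handle(gain)
g = q
for gain in d:
    gain += g % gain
    d = (g != 15) * g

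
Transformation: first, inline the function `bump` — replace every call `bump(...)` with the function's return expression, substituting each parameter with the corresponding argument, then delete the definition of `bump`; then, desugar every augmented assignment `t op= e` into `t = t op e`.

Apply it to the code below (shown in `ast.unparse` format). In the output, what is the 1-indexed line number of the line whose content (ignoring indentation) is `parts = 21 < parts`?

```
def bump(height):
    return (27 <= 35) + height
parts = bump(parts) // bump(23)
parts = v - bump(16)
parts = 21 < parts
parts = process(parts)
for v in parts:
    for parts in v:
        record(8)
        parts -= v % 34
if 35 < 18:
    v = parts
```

3

Transformed code:
parts = ((27 <= 35) + parts) // ((27 <= 35) + 23)
parts = v - ((27 <= 35) + 16)
parts = 21 < parts
parts = process(parts)
for v in parts:
    for parts in v:
        record(8)
        parts = parts - v % 34
if 35 < 18:
    v = parts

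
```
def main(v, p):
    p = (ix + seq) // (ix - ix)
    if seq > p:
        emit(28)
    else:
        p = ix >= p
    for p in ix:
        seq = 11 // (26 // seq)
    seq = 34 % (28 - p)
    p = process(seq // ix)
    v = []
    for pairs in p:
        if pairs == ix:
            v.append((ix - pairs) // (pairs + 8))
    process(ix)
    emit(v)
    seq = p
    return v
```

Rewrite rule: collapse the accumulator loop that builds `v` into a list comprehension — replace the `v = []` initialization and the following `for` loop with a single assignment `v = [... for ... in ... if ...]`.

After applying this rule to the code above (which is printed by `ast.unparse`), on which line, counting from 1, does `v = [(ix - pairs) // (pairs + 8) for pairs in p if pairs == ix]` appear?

11

Transformed code:
def main(v, p):
    p = (ix + seq) // (ix - ix)
    if seq > p:
        emit(28)
    else:
        p = ix >= p
    for p in ix:
        seq = 11 // (26 // seq)
    seq = 34 % (28 - p)
    p = process(seq // ix)
    v = [(ix - pairs) // (pairs + 8) for pairs in p if pairs == ix]
    process(ix)
    emit(v)
    seq = p
    return v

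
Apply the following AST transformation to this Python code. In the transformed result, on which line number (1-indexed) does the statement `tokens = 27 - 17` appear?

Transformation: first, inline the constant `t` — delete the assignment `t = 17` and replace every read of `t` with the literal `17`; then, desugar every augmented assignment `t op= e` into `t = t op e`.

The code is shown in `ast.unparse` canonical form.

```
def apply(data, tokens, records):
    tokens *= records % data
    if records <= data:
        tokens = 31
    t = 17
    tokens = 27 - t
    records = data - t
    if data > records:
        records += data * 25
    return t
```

Transformed code:
def apply(data, tokens, records):
    tokens = tokens * (records % data)
    if records <= data:
        tokens = 31
    tokens = 27 - 17
    records = data - 17
    if data > records:
        records = records + data * 25
    return 17

5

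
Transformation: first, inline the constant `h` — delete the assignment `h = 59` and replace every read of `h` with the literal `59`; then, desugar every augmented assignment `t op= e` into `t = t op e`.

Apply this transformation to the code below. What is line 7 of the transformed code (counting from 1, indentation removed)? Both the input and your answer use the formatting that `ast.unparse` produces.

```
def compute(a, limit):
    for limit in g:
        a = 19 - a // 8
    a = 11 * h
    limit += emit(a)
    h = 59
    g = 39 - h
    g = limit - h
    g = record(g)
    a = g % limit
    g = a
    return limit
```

g = limit - 59

Transformed code:
def compute(a, limit):
    for limit in g:
        a = 19 - a // 8
    a = 11 * 59
    limit = limit + emit(a)
    g = 39 - 59
    g = limit - 59
    g = record(g)
    a = g % limit
    g = a
    return limit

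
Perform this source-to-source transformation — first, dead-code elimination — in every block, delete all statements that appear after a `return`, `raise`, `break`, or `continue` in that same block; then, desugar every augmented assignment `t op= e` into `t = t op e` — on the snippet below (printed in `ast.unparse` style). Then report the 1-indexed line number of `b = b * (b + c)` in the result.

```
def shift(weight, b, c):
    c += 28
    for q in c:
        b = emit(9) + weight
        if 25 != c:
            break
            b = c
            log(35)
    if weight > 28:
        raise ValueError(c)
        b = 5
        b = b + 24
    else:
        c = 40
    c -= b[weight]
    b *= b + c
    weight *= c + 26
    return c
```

Transformed code:
def shift(weight, b, c):
    c = c + 28
    for q in c:
        b = emit(9) + weight
        if 25 != c:
            break
    if weight > 28:
        raise ValueError(c)
    else:
        c = 40
    c = c - b[weight]
    b = b * (b + c)
    weight = weight * (c + 26)
    return c

12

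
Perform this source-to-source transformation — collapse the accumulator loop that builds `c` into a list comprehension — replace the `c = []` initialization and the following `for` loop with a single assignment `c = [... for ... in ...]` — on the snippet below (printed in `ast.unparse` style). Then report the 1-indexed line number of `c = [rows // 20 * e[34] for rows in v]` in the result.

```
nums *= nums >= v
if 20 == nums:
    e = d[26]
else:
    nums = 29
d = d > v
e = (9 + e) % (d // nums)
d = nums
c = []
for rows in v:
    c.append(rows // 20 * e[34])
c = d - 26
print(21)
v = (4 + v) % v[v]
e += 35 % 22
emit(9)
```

Transformed code:
nums *= nums >= v
if 20 == nums:
    e = d[26]
else:
    nums = 29
d = d > v
e = (9 + e) % (d // nums)
d = nums
c = [rows // 20 * e[34] for rows in v]
c = d - 26
print(21)
v = (4 + v) % v[v]
e += 35 % 22
emit(9)

9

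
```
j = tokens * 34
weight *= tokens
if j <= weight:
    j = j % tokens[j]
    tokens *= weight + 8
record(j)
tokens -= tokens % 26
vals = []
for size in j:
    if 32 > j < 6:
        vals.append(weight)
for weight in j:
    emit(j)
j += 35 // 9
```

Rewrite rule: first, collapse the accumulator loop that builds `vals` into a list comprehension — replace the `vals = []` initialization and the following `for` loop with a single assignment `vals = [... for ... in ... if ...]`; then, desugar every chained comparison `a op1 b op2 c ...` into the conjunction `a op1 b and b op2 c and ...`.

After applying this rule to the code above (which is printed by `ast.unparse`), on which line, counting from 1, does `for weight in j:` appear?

9

Transformed code:
j = tokens * 34
weight *= tokens
if j <= weight:
    j = j % tokens[j]
    tokens *= weight + 8
record(j)
tokens -= tokens % 26
vals = [weight for size in j if 32 > j and j < 6]
for weight in j:
    emit(j)
j += 35 // 9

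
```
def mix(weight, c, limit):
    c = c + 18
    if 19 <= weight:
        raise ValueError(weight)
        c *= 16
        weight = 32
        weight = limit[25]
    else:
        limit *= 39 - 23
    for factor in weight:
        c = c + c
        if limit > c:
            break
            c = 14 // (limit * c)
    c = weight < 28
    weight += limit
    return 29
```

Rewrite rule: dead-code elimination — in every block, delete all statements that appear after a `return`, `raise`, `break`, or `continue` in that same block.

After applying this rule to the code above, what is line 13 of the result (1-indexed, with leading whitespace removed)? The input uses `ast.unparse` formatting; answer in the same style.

return 29

Transformed code:
def mix(weight, c, limit):
    c = c + 18
    if 19 <= weight:
        raise ValueError(weight)
    else:
        limit *= 39 - 23
    for factor in weight:
        c = c + c
        if limit > c:
            break
    c = weight < 28
    weight += limit
    return 29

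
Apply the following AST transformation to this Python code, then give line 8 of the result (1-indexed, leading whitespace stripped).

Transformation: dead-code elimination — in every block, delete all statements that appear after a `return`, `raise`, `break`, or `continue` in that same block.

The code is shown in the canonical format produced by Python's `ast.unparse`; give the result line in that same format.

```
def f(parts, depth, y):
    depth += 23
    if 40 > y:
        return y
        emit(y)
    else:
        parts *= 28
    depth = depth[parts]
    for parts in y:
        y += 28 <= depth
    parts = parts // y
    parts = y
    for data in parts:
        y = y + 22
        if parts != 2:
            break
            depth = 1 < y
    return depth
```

Transformed code:
def f(parts, depth, y):
    depth += 23
    if 40 > y:
        return y
    else:
        parts *= 28
    depth = depth[parts]
    for parts in y:
        y += 28 <= depth
    parts = parts // y
    parts = y
    for data in parts:
        y = y + 22
        if parts != 2:
            break
    return depth

for parts in y:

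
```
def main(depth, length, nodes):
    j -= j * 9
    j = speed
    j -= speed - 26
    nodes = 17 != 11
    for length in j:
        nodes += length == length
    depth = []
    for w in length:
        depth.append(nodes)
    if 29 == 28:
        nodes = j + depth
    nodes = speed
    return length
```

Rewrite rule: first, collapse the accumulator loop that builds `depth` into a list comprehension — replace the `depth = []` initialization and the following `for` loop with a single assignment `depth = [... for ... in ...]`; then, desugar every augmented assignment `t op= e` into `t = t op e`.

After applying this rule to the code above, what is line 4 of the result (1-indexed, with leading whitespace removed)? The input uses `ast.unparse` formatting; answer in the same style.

j = j - (speed - 26)

Transformed code:
def main(depth, length, nodes):
    j = j - j * 9
    j = speed
    j = j - (speed - 26)
    nodes = 17 != 11
    for length in j:
        nodes = nodes + (length == length)
    depth = [nodes for w in length]
    if 29 == 28:
        nodes = j + depth
    nodes = speed
    return length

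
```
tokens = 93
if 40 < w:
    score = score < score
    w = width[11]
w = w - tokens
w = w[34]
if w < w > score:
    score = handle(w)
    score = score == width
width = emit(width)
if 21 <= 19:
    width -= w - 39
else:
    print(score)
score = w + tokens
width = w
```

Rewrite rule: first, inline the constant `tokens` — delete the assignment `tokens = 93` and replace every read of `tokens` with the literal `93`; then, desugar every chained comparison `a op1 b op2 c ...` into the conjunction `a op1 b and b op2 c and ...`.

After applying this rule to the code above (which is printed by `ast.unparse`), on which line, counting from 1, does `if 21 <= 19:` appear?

10

Transformed code:
if 40 < w:
    score = score < score
    w = width[11]
w = w - 93
w = w[34]
if w < w and w > score:
    score = handle(w)
    score = score == width
width = emit(width)
if 21 <= 19:
    width -= w - 39
else:
    print(score)
score = w + 93
width = w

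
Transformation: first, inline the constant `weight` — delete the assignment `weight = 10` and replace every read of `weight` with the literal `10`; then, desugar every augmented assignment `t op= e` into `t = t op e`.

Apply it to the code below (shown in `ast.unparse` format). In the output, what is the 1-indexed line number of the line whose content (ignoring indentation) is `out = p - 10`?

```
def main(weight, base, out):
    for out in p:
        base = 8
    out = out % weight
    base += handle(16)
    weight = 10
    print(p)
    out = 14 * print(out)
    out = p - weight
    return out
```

8

Transformed code:
def main(weight, base, out):
    for out in p:
        base = 8
    out = out % 10
    base = base + handle(16)
    print(p)
    out = 14 * print(out)
    out = p - 10
    return out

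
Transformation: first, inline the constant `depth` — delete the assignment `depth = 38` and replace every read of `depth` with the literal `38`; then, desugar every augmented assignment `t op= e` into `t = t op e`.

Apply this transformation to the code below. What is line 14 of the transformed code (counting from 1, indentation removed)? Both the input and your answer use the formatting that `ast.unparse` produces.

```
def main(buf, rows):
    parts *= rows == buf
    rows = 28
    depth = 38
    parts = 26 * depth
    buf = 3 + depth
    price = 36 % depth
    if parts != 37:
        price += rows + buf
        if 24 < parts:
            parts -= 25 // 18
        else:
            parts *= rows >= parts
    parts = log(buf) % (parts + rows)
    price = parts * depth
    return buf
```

price = parts * 38

Transformed code:
def main(buf, rows):
    parts = parts * (rows == buf)
    rows = 28
    parts = 26 * 38
    buf = 3 + 38
    price = 36 % 38
    if parts != 37:
        price = price + (rows + buf)
        if 24 < parts:
            parts = parts - 25 // 18
        else:
            parts = parts * (rows >= parts)
    parts = log(buf) % (parts + rows)
    price = parts * 38
    return buf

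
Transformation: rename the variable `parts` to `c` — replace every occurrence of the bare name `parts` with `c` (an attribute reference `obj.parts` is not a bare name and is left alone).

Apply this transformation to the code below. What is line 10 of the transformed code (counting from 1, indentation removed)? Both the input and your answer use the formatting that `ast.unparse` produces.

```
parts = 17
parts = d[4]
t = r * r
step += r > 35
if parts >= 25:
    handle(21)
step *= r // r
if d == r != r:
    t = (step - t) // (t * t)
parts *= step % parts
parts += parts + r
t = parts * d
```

c *= step % c

Transformed code:
c = 17
c = d[4]
t = r * r
step += r > 35
if c >= 25:
    handle(21)
step *= r // r
if d == r != r:
    t = (step - t) // (t * t)
c *= step % c
c += c + r
t = c * d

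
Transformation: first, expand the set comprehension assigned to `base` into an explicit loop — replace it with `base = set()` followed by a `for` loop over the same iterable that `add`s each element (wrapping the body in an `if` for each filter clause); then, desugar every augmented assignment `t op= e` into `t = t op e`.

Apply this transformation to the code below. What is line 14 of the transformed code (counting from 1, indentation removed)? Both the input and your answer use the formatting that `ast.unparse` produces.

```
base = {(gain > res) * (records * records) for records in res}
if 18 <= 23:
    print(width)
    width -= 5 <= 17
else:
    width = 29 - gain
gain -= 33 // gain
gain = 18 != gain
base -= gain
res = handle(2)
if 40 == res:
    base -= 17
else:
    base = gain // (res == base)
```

base = base - 17

Transformed code:
base = set()
for records in res:
    base.add((gain > res) * (records * records))
if 18 <= 23:
    print(width)
    width = width - (5 <= 17)
else:
    width = 29 - gain
gain = gain - 33 // gain
gain = 18 != gain
base = base - gain
res = handle(2)
if 40 == res:
    base = base - 17
else:
    base = gain // (res == base)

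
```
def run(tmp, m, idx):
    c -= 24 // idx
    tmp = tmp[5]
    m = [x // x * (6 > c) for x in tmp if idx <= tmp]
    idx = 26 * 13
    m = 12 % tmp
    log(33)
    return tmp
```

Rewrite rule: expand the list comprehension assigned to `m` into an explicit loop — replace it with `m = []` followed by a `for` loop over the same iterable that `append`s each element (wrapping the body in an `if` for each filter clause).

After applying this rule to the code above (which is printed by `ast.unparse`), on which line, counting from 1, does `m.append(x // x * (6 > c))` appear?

7

Transformed code:
def run(tmp, m, idx):
    c -= 24 // idx
    tmp = tmp[5]
    m = []
    for x in tmp:
        if idx <= tmp:
            m.append(x // x * (6 > c))
    idx = 26 * 13
    m = 12 % tmp
    log(33)
    return tmp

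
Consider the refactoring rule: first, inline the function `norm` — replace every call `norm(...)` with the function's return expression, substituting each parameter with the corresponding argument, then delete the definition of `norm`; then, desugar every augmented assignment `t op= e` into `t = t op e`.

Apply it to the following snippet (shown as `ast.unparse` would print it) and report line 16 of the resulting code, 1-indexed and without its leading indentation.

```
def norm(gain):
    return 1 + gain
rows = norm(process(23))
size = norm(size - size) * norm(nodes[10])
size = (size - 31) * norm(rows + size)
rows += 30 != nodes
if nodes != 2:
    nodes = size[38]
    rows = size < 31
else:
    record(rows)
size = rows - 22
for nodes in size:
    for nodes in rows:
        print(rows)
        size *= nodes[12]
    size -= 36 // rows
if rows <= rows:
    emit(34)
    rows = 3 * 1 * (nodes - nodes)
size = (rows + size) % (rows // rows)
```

Transformed code:
rows = 1 + process(23)
size = (1 + (size - size)) * (1 + nodes[10])
size = (size - 31) * (1 + (rows + size))
rows = rows + (30 != nodes)
if nodes != 2:
    nodes = size[38]
    rows = size < 31
else:
    record(rows)
size = rows - 22
for nodes in size:
    for nodes in rows:
        print(rows)
        size = size * nodes[12]
    size = size - 36 // rows
if rows <= rows:
    emit(34)
    rows = 3 * 1 * (nodes - nodes)
size = (rows + size) % (rows // rows)

if rows <= rows:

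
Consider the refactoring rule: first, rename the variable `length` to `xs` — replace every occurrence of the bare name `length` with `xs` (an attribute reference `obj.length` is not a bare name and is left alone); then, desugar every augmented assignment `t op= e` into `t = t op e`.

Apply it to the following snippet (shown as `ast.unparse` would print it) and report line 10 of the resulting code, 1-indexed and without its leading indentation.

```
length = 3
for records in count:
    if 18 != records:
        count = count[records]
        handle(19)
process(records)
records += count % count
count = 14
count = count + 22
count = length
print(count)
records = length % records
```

count = xs

Transformed code:
xs = 3
for records in count:
    if 18 != records:
        count = count[records]
        handle(19)
process(records)
records = records + count % count
count = 14
count = count + 22
count = xs
print(count)
records = xs % records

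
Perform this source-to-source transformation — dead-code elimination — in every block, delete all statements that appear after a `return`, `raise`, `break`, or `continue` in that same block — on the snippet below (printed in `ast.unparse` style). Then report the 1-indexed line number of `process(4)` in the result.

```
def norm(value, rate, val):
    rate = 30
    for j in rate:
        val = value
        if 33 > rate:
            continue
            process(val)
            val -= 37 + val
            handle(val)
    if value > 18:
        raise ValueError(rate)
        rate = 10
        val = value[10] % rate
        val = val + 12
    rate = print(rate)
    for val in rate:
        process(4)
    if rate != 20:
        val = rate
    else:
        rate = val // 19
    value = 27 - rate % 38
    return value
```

11

Transformed code:
def norm(value, rate, val):
    rate = 30
    for j in rate:
        val = value
        if 33 > rate:
            continue
    if value > 18:
        raise ValueError(rate)
    rate = print(rate)
    for val in rate:
        process(4)
    if rate != 20:
        val = rate
    else:
        rate = val // 19
    value = 27 - rate % 38
    return value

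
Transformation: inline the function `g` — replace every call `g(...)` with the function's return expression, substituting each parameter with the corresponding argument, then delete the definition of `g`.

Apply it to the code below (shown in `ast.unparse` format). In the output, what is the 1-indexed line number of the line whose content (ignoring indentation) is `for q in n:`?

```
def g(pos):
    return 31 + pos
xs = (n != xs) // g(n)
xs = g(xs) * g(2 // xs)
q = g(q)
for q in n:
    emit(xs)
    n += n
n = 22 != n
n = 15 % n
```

Transformed code:
xs = (n != xs) // (31 + n)
xs = (31 + xs) * (31 + 2 // xs)
q = 31 + q
for q in n:
    emit(xs)
    n += n
n = 22 != n
n = 15 % n

4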